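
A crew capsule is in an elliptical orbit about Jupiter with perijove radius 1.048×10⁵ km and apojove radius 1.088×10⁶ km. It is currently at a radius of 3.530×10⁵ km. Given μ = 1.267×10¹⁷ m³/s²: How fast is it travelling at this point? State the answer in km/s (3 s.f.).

v ≈ 22.5 km/s

Semi-major axis a = (r_p + r_a)/2 = 5.9640×10⁵ km = 5.964×10⁸ m.
Vis-viva: v² = μ(2/r − 1/a) = 1.267×10¹⁷ × (5.666×10⁻⁹ − 1.677×10⁻⁹) = 5.054×10⁸ m²/s².
v = 22480 m/s = 22.48 km/s.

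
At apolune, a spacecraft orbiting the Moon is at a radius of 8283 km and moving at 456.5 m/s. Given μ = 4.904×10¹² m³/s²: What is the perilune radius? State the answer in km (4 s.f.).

perilune radius ≈ 1769 km

r_a = 8.283×10⁶ m.
Specific energy ε = v²/2 − μ/r = -4.879×10⁵ J/kg, so a = −μ/(2ε) = 5.026×10⁶ m.
The apsides satisfy r_p + r_a = 2a, so the perilune radius is 2a − r_a = 1.769×10⁶ m = 1769.1 km.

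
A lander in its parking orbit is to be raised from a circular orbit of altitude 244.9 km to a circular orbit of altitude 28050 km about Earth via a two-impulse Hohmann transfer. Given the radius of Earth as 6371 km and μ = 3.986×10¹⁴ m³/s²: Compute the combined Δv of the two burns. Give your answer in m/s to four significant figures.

Δv_total ≈ 3762 m/s

r₁ = 6371 + 244.9 = 6615.9 km = 6.6159×10⁶ m.
r₂ = 6371 + 28050 = 34421 km = 3.4421×10⁷ m.
Transfer ellipse a_t = (r₁ + r₂)/2 = 2.052×10⁷ m.
At r₁: circular v_c1 = √(μ/r₁) = 7762 m/s; transfer-perigee v_p = √[μ(2/r₁ − 1/a_t)] = 10050 m/s.
Δv₁ = v_p − v_c1 = 2291 m/s.
At r₂: circular v_c2 = √(μ/r₂) = 3403 m/s; transfer-apogee v_a = √[μ(2/r₂ − 1/a_t)] = 1932 m/s.
Δv₂ = v_c2 − v_a = 1471 m/s.
Total Δv = Δv₁ + Δv₂ = 3762 m/s.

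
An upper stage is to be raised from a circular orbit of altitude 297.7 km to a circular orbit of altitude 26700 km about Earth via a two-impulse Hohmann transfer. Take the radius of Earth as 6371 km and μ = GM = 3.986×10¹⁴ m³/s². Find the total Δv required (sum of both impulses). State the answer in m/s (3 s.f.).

Δv_total ≈ 3700 m/s

r₁ = 6371 + 297.7 = 6668.7 km = 6.6687×10⁶ m.
r₂ = 6371 + 26700 = 33071 km = 3.3071×10⁷ m.
Transfer ellipse a_t = (r₁ + r₂)/2 = 1.987×10⁷ m.
At r₁: circular v_c1 = √(μ/r₁) = 7731 m/s; transfer-perigee v_p = √[μ(2/r₁ − 1/a_t)] = 9974 m/s.
Δv₁ = v_p − v_c1 = 2243 m/s.
At r₂: circular v_c2 = √(μ/r₂) = 3472 m/s; transfer-apogee v_a = √[μ(2/r₂ − 1/a_t)] = 2011 m/s.
Δv₂ = v_c2 − v_a = 1460 m/s.
Total Δv = Δv₁ + Δv₂ = 3703 m/s.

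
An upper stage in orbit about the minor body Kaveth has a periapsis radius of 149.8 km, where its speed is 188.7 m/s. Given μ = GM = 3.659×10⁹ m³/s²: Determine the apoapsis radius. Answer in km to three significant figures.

apoapsis radius ≈ 403 km

r_p = 1.498×10⁵ m.
Specific energy ε = v²/2 − μ/r = -6.622×10³ J/kg, so a = −μ/(2ε) = 2.763×10⁵ m.
The apsides satisfy r_p + r_a = 2a, so the apoapsis radius is 2a − r_p = 4.027×10⁵ m = 402.75 km.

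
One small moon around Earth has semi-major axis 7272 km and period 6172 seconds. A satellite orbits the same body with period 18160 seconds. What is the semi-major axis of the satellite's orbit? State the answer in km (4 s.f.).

a₂ ≈ 14930 km

Kepler's third law: a³ ∝ T², so a₂ = a₁ (T₂/T₁)^(2/3).
T₂/T₁ = 2.942, (T₂/T₁)^(2/3) = 2.053.
a₂ = 7272 × 2.053 = 14930 km.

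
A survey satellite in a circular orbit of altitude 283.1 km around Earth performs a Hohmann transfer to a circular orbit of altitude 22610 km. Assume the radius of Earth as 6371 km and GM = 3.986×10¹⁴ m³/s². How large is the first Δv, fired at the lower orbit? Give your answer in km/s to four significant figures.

r₁ = 6371 + 283.1 = 6654.1 km = 6.6541×10⁶ m.
r₂ = 6371 + 22610 = 28981 km = 2.8981×10⁷ m.
Transfer ellipse a_t = (r₁ + r₂)/2 = 1.782×10⁷ m.
At r₁: circular v_c1 = √(μ/r₁) = 7740 m/s; transfer-perigee v_p = √[μ(2/r₁ − 1/a_t)] = 9871 m/s.
Δv₁ = v_p − v_c1 = 2131 m/s.
= 2.131 km/s.

Δv ≈ 2.131 km/s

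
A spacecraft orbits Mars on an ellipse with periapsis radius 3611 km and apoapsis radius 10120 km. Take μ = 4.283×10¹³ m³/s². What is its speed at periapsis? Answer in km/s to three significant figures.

v ≈ 4.18 km/s

Semi-major axis a = (r_p + r_a)/2 = 6865.5 km = 6.866×10⁶ m.
Vis-viva: v² = μ(2/r − 1/a) = 4.283×10¹³ × (5.539×10⁻⁷ − 1.457×10⁻⁷) = 1.748×10⁷ m²/s².
v = 4181 m/s = 4.181 km/s.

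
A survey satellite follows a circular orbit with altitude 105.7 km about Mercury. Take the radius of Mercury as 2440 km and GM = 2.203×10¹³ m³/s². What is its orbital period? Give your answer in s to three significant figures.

r = 2440 + 105.7 = 2545.7 km = 2.5457×10⁶ m.
Kepler's third law: T = 2π√(r³/μ) = 2π√((2.546×10⁶)³ / 2.203×10¹³).
r³/μ = 7.489×10⁵ s², so T = 2π × 8.654×10² = 5.437×10³ s.

T ≈ 5440 s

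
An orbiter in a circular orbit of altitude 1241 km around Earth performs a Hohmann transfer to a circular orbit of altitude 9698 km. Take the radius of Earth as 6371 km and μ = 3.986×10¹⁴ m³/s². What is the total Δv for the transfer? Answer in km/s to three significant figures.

Δv_total ≈ 2.18 km/s

r₁ = 6371 + 1241 = 7612.0 km = 7.6120×10⁶ m.
r₂ = 6371 + 9698 = 16069 km = 1.6069×10⁷ m.
Transfer ellipse a_t = (r₁ + r₂)/2 = 1.184×10⁷ m.
At r₁: circular v_c1 = √(μ/r₁) = 7236 m/s; transfer-perigee v_p = √[μ(2/r₁ − 1/a_t)] = 8430 m/s.
Δv₁ = v_p − v_c1 = 1194 m/s.
At r₂: circular v_c2 = √(μ/r₂) = 4981 m/s; transfer-apogee v_a = √[μ(2/r₂ − 1/a_t)] = 3993 m/s.
Δv₂ = v_c2 − v_a = 987.2 m/s.
Total Δv = Δv₁ + Δv₂ = 2181 m/s = 2.181 km/s.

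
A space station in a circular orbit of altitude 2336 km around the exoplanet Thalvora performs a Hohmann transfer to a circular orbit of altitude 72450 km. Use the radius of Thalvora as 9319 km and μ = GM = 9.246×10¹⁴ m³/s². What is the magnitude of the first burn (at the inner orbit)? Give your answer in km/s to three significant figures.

r₁ = 9319 + 2336 = 11655 km = 1.1655×10⁷ m.
r₂ = 9319 + 72450 = 81769 km = 8.1769×10⁷ m.
Transfer ellipse a_t = (r₁ + r₂)/2 = 4.671×10⁷ m.
At r₁: circular v_c1 = √(μ/r₁) = 8907 m/s; transfer-periapsis v_p = √[μ(2/r₁ − 1/a_t)] = 11780 m/s.
Δv₁ = v_p − v_c1 = 2877 m/s.
= 2.877 km/s.

Δv ≈ 2.88 km/s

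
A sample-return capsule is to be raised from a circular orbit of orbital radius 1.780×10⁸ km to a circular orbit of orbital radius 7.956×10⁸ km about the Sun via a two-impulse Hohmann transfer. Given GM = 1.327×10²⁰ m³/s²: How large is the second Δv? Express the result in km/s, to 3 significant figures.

r₁ = 1.780×10⁸ km = 1.780×10¹¹ m.
r₂ = 7.956×10⁸ km = 7.956×10¹¹ m.
Transfer ellipse a_t = (r₁ + r₂)/2 = 4.868×10¹¹ m.
At r₁: circular v_c1 = √(μ/r₁) = 27300 m/s; transfer-perihelion v_p = √[μ(2/r₁ − 1/a_t)] = 34910 m/s.
At r₂: circular v_c2 = √(μ/r₂) = 12910 m/s; transfer-aphelion v_a = √[μ(2/r₂ − 1/a_t)] = 7809 m/s.
Δv₂ = v_c2 − v_a = 5105 m/s.
= 5.105 km/s.

Δv ≈ 5.11 km/s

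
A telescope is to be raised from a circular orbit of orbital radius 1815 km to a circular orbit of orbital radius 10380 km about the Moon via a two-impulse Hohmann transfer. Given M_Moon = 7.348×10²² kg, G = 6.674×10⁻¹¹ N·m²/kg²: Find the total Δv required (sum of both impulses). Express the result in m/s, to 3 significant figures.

Δv_total ≈ 813 m/s

μ = GM = 6.674×10⁻¹¹ × 7.348×10²² = 4.904×10¹² m³/s².
r₁ = 1815 km = 1.815×10⁶ m.
r₂ = 10380 km = 1.038×10⁷ m.
Transfer ellipse a_t = (r₁ + r₂)/2 = 6.098×10⁶ m.
At r₁: circular v_c1 = √(μ/r₁) = 1644 m/s; transfer-perilune v_p = √[μ(2/r₁ − 1/a_t)] = 2145 m/s.
Δv₁ = v_p − v_c1 = 500.9 m/s.
At r₂: circular v_c2 = √(μ/r₂) = 687.4 m/s; transfer-apolune v_a = √[μ(2/r₂ − 1/a_t)] = 375.0 m/s.
Δv₂ = v_c2 − v_a = 312.3 m/s.
Total Δv = Δv₁ + Δv₂ = 813.3 m/s.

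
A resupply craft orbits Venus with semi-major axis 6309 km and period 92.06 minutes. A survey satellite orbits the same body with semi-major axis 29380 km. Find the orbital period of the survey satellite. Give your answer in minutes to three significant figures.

T₂ ≈ 925 minutes

Kepler's third law: T² ∝ a³, so T₂ = T₁ (a₂/a₁)^(3/2).
a₂/a₁ = 4.657, (a₂/a₁)^(3/2) = 10.05.
T₂ = 92.06 × 10.05 = 925.1 minutes.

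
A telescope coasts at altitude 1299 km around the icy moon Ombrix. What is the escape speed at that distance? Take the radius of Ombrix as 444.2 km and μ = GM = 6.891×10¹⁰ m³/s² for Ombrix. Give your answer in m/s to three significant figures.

v_esc ≈ 281 m/s

r = 444.2 + 1299 = 1743.2 km = 1.7432×10⁶ m.
Escape speed v_esc = √(2μ/r) = √(2 × 6.891×10¹⁰ / 1.743×10⁶) = √(7.906×10⁴) = 281.2 m/s.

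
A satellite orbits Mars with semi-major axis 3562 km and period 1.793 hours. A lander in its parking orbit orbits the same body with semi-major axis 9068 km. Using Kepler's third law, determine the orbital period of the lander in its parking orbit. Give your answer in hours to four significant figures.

T₂ ≈ 7.283 hours

Kepler's third law: T² ∝ a³, so T₂ = T₁ (a₂/a₁)^(3/2).
a₂/a₁ = 2.546, (a₂/a₁)^(3/2) = 4.062.
T₂ = 1.793 × 4.062 = 7.283 hours.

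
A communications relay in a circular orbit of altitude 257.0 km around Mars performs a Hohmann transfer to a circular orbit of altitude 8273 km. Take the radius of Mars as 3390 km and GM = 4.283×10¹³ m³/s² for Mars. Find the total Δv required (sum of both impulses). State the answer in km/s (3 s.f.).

Δv_total ≈ 1.40 km/s

r₁ = 3390 + 257.0 = 3647.0 km = 3.6470×10⁶ m.
r₂ = 3390 + 8273 = 11663 km = 1.1663×10⁷ m.
Transfer ellipse a_t = (r₁ + r₂)/2 = 7.655×10⁶ m.
At r₁: circular v_c1 = √(μ/r₁) = 3427 m/s; transfer-periapsis v_p = √[μ(2/r₁ − 1/a_t)] = 4230 m/s.
Δv₁ = v_p − v_c1 = 803.0 m/s.
At r₂: circular v_c2 = √(μ/r₂) = 1916 m/s; transfer-apoapsis v_a = √[μ(2/r₂ − 1/a_t)] = 1323 m/s.
Δv₂ = v_c2 − v_a = 593.6 m/s.
Total Δv = Δv₁ + Δv₂ = 1397 m/s = 1.397 km/s.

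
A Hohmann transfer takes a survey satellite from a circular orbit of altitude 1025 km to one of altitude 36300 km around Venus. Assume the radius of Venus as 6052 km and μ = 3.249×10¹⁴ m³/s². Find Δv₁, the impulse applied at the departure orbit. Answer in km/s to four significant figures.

r₁ = 6052 + 1025 = 7077.0 km = 7.0770×10⁶ m.
r₂ = 6052 + 36300 = 42352 km = 4.2352×10⁷ m.
Transfer ellipse a_t = (r₁ + r₂)/2 = 2.471×10⁷ m.
At r₁: circular v_c1 = √(μ/r₁) = 6776 m/s; transfer-periapsis v_p = √[μ(2/r₁ − 1/a_t)] = 8870 m/s.
Δv₁ = v_p − v_c1 = 2094 m/s.
= 2.094 km/s.

Δv ≈ 2.094 km/s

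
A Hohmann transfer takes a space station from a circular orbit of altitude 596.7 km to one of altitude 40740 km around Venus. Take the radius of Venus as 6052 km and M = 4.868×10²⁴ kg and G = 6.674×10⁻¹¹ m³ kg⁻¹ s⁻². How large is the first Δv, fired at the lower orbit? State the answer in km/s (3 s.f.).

Δv ≈ 2.26 km/s

μ = GM = 6.674×10⁻¹¹ × 4.868×10²⁴ = 3.249×10¹⁴ m³/s².
r₁ = 6052 + 596.7 = 6648.7 km = 6.6487×10⁶ m.
r₂ = 6052 + 40740 = 46792 km = 4.6792×10⁷ m.
Transfer ellipse a_t = (r₁ + r₂)/2 = 2.672×10⁷ m.
At r₁: circular v_c1 = √(μ/r₁) = 6990 m/s; transfer-periapsis v_p = √[μ(2/r₁ − 1/a_t)] = 9250 m/s.
Δv₁ = v_p − v_c1 = 2260 m/s.
= 2.260 km/s.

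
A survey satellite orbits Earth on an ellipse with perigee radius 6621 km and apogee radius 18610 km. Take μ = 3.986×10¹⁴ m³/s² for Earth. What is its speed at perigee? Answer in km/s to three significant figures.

Semi-major axis a = (r_p + r_a)/2 = 12616 km = 1.262×10⁷ m.
Vis-viva: v² = μ(2/r − 1/a) = 3.986×10¹⁴ × (3.021×10⁻⁷ − 7.927×10⁻⁸) = 8.881×10⁷ m²/s².
v = 9424 m/s = 9.424 km/s.

v ≈ 9.42 km/s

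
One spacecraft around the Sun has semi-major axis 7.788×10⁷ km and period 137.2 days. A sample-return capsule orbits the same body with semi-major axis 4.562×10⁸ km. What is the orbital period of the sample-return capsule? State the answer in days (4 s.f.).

Kepler's third law: T² ∝ a³, so T₂ = T₁ (a₂/a₁)^(3/2).
a₂/a₁ = 5.858, (a₂/a₁)^(3/2) = 14.18.
T₂ = 137.2 × 14.18 = 1945 days.

T₂ ≈ 1945 days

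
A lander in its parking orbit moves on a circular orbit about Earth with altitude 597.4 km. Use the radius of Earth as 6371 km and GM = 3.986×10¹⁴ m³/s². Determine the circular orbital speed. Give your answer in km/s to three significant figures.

r = 6371 + 597.4 = 6968.4 km = 6.9684×10⁶ m.
For a circular orbit v = √(μ/r) = √(3.986×10¹⁴ / 6.968×10⁶) = √(5.720×10⁷) = 7563 m/s.
That is 7.563 km/s.

v ≈ 7.56 km/s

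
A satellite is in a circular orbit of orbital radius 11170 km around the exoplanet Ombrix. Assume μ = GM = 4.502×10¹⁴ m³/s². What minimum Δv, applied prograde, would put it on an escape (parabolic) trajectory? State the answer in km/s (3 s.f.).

Δv ≈ 2.63 km/s

r = 11170 km = 1.117×10⁷ m.
Circular speed v_c = √(μ/r) = 6349 m/s.
Escape speed v_esc = √(2μ/r) = √2 × v_c = 8978 m/s.
Δv = v_esc − v_c = 2630 m/s = 2.630 km/s.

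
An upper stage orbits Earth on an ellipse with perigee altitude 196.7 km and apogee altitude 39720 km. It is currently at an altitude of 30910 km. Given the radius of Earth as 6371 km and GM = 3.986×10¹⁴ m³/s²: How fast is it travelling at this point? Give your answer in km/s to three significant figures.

r_p = 6371 + 196.7 = 6567.7 km = 6.5677×10⁶ m.
r_a = 6371 + 39720 = 46091 km = 4.6091×10⁷ m.
r = 6371 + 30910 = 37281 km = 3.728×10⁷ m.
Semi-major axis a = (r_p + r_a)/2 = 26329 km = 2.633×10⁷ m.
Vis-viva: v² = μ(2/r − 1/a) = 3.986×10¹⁴ × (5.365×10⁻⁸ − 3.798×10⁻⁸) = 6.245×10⁶ m²/s².
v = 2499 m/s = 2.499 km/s.

v ≈ 2.50 km/s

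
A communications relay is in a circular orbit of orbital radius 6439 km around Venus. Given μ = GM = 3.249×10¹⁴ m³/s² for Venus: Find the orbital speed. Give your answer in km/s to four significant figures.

r = 6439 km = 6.439×10⁶ m.
For a circular orbit v = √(μ/r) = √(3.249×10¹⁴ / 6.439×10⁶) = √(5.046×10⁷) = 7103 m/s.
That is 7.103 km/s.

v ≈ 7.103 km/s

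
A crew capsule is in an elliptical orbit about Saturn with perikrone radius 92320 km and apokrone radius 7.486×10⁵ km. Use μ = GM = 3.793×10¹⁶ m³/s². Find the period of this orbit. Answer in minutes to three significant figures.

T ≈ 4640 minutes

Semi-major axis a = (r_p + r_a)/2 = (92320 + 7.4860×10⁵)/2 = 4.2046×10⁵ km = 4.205×10⁸ m.
By Kepler's third law T = 2π√(a³/μ) = 2π × 4.427×10⁴ = 2.781×10⁵ s.
= 4636 minutes.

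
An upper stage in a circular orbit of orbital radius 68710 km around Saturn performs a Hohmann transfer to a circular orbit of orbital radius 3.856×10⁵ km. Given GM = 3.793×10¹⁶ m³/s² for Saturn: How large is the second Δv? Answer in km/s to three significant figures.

r₁ = 68710 km = 6.871×10⁷ m.
r₂ = 3.856×10⁵ km = 3.856×10⁸ m.
Transfer ellipse a_t = (r₁ + r₂)/2 = 2.272×10⁸ m.
At r₁: circular v_c1 = √(μ/r₁) = 23500 m/s; transfer-perikrone v_p = √[μ(2/r₁ − 1/a_t)] = 30610 m/s.
At r₂: circular v_c2 = √(μ/r₂) = 9918 m/s; transfer-apokrone v_a = √[μ(2/r₂ − 1/a_t)] = 5455 m/s.
Δv₂ = v_c2 − v_a = 4463 m/s.
= 4.463 km/s.

Δv ≈ 4.46 km/s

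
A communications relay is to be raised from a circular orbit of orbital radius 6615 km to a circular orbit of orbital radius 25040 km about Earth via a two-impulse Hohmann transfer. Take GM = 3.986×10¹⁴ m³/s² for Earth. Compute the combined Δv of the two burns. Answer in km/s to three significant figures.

r₁ = 6615 km = 6.615×10⁶ m.
r₂ = 25040 km = 2.504×10⁷ m.
Transfer ellipse a_t = (r₁ + r₂)/2 = 1.583×10⁷ m.
At r₁: circular v_c1 = √(μ/r₁) = 7763 m/s; transfer-perigee v_p = √[μ(2/r₁ − 1/a_t)] = 9764 m/s.
Δv₁ = v_p − v_c1 = 2001 m/s.
At r₂: circular v_c2 = √(μ/r₂) = 3990 m/s; transfer-apogee v_a = √[μ(2/r₂ − 1/a_t)] = 2579 m/s.
Δv₂ = v_c2 − v_a = 1410 m/s.
Total Δv = Δv₁ + Δv₂ = 3412 m/s = 3.412 km/s.

Δv_total ≈ 3.41 km/s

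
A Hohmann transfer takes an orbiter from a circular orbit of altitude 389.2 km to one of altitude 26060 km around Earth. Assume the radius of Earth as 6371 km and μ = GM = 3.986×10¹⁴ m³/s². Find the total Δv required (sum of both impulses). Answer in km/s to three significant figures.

r₁ = 6371 + 389.2 = 6760.2 km = 6.7602×10⁶ m.
r₂ = 6371 + 26060 = 32431 km = 3.2431×10⁷ m.
Transfer ellipse a_t = (r₁ + r₂)/2 = 1.960×10⁷ m.
At r₁: circular v_c1 = √(μ/r₁) = 7679 m/s; transfer-perigee v_p = √[μ(2/r₁ − 1/a_t)] = 9878 m/s.
Δv₁ = v_p − v_c1 = 2200 m/s.
At r₂: circular v_c2 = √(μ/r₂) = 3506 m/s; transfer-apogee v_a = √[μ(2/r₂ − 1/a_t)] = 2059 m/s.
Δv₂ = v_c2 − v_a = 1447 m/s.
Total Δv = Δv₁ + Δv₂ = 3646 m/s = 3.646 km/s.

Δv_total ≈ 3.65 km/s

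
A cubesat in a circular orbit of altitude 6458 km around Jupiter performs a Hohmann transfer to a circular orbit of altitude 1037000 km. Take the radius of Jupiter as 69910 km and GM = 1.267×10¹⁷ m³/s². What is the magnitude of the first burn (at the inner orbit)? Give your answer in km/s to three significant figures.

Δv ≈ 15.0 km/s

r₁ = 69910 + 6458 = 76368 km = 7.6368×10⁷ m.
r₂ = 69910 + 1037000 = 1106900 km = 1.1069×10⁹ m.
Transfer ellipse a_t = (r₁ + r₂)/2 = 5.916×10⁸ m.
At r₁: circular v_c1 = √(μ/r₁) = 40730 m/s; transfer-perijove v_p = √[μ(2/r₁ − 1/a_t)] = 55710 m/s.
Δv₁ = v_p − v_c1 = 14980 m/s.
= 14.98 km/s.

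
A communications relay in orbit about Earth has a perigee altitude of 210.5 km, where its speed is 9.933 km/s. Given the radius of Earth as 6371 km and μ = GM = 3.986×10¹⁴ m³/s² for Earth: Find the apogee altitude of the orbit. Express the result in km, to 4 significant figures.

apogee altitude ≈ 22540 km

r_p = 6371 + 210.5 = 6581.5 km = 6.582×10⁶ m.
Specific energy ε = v²/2 − μ/r = -1.123×10⁷ J/kg, so a = −μ/(2ε) = 1.774×10⁷ m.
The apsides satisfy r_p + r_a = 2a, so the apogee radius is 2a − r_p = 2.891×10⁷ m = 28908 km.
Apogee altitude = 28908 − 6371 = 22537 km.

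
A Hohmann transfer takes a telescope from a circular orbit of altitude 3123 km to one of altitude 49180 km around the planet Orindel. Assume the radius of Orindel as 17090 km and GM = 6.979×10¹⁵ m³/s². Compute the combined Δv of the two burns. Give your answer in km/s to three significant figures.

Δv_total ≈ 7.67 km/s

r₁ = 17090 + 3123 = 20213 km = 2.0213×10⁷ m.
r₂ = 17090 + 49180 = 66270 km = 6.6270×10⁷ m.
Transfer ellipse a_t = (r₁ + r₂)/2 = 4.324×10⁷ m.
At r₁: circular v_c1 = √(μ/r₁) = 18580 m/s; transfer-periapsis v_p = √[μ(2/r₁ − 1/a_t)] = 23000 m/s.
Δv₁ = v_p − v_c1 = 4422 m/s.
At r₂: circular v_c2 = √(μ/r₂) = 10260 m/s; transfer-apoapsis v_a = √[μ(2/r₂ − 1/a_t)] = 7016 m/s.
Δv₂ = v_c2 − v_a = 3246 m/s.
Total Δv = Δv₁ + Δv₂ = 7668 m/s = 7.668 km/s.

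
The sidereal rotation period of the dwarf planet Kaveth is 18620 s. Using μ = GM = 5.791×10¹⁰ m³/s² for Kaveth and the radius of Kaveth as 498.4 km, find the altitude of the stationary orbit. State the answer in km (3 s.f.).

A synchronous orbit has period T, so by Kepler's third law a = (μT²/4π²)^(1/3).
μT²/4π² = 5.791×10¹⁰ × (1.862×10⁴)² / 39.48 = 5.086×10¹⁷ m³.
a = 7.982×10⁵ m = 798.21 km.
Altitude h = a − R = 798.21 − 498.4 = 299.81 km.

h_sync ≈ 300 km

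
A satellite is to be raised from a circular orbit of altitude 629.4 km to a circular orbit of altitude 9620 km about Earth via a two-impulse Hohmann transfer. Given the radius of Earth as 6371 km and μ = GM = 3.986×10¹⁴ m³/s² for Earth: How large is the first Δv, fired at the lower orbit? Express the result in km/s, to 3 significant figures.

Δv ≈ 1.35 km/s

r₁ = 6371 + 629.4 = 7000.4 km = 7.0004×10⁶ m.
r₂ = 6371 + 9620 = 15991 km = 1.5991×10⁷ m.
Transfer ellipse a_t = (r₁ + r₂)/2 = 1.150×10⁷ m.
At r₁: circular v_c1 = √(μ/r₁) = 7546 m/s; transfer-perigee v_p = √[μ(2/r₁ − 1/a_t)] = 8900 m/s.
Δv₁ = v_p − v_c1 = 1354 m/s.
= 1.354 km/s.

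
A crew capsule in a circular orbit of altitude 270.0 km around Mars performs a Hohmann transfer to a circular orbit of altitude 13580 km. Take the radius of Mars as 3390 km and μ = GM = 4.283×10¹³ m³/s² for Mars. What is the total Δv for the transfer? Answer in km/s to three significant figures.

Δv_total ≈ 1.61 km/s

r₁ = 3390 + 270.0 = 3660.0 km = 3.6600×10⁶ m.
r₂ = 3390 + 13580 = 16970 km = 1.6970×10⁷ m.
Transfer ellipse a_t = (r₁ + r₂)/2 = 1.032×10⁷ m.
At r₁: circular v_c1 = √(μ/r₁) = 3421 m/s; transfer-periapsis v_p = √[μ(2/r₁ − 1/a_t)] = 4388 m/s.
Δv₁ = v_p − v_c1 = 966.9 m/s.
At r₂: circular v_c2 = √(μ/r₂) = 1589 m/s; transfer-apoapsis v_a = √[μ(2/r₂ − 1/a_t)] = 946.3 m/s.
Δv₂ = v_c2 − v_a = 642.3 m/s.
Total Δv = Δv₁ + Δv₂ = 1609 m/s = 1.609 km/s.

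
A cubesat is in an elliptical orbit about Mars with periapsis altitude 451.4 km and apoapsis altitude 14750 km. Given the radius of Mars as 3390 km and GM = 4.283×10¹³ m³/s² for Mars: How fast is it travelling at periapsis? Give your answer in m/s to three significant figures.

v ≈ 4290 m/s

r_p = 3390 + 451.4 = 3841.4 km = 3.8414×10⁶ m.
r_a = 3390 + 14750 = 18140 km = 1.8140×10⁷ m.
Semi-major axis a = (r_p + r_a)/2 = 10991 km = 1.099×10⁷ m.
Vis-viva: v² = μ(2/r − 1/a) = 4.283×10¹³ × (5.206×10⁻⁷ − 9.099×10⁻⁸) = 1.840×10⁷ m²/s².
v = 4290 m/s.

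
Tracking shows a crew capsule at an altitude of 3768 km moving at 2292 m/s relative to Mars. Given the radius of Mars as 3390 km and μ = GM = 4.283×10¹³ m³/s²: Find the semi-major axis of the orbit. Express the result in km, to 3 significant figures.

r = 3390 + 3768 = 7158.0 km = 7.158×10⁶ m.
Specific orbital energy ε = v²/2 − μ/r = (2292)²/2 − 4.283×10¹³/7.158×10⁶ = -3.357×10⁶ J/kg.
Since ε = −μ/(2a), a = −μ/(2ε) = 6.379×10⁶ m = 6379.4 km.

a ≈ 6380 km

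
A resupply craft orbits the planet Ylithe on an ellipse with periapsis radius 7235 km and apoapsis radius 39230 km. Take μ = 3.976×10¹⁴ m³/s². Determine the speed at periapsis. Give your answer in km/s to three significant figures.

v ≈ 9.63 km/s

Semi-major axis a = (r_p + r_a)/2 = 23232 km = 2.323×10⁷ m.
Vis-viva: v² = μ(2/r − 1/a) = 3.976×10¹⁴ × (2.764×10⁻⁷ − 4.304×10⁻⁸) = 9.280×10⁷ m²/s².
v = 9633 m/s = 9.633 km/s.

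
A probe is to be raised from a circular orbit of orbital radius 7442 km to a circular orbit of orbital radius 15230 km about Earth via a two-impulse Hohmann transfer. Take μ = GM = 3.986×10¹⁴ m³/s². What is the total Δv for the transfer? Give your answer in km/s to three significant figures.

Δv_total ≈ 2.14 km/s

r₁ = 7442 km = 7.442×10⁶ m.
r₂ = 15230 km = 1.523×10⁷ m.
Transfer ellipse a_t = (r₁ + r₂)/2 = 1.134×10⁷ m.
At r₁: circular v_c1 = √(μ/r₁) = 7319 m/s; transfer-perigee v_p = √[μ(2/r₁ − 1/a_t)] = 8483 m/s.
Δv₁ = v_p − v_c1 = 1164 m/s.
At r₂: circular v_c2 = √(μ/r₂) = 5116 m/s; transfer-apogee v_a = √[μ(2/r₂ − 1/a_t)] = 4145 m/s.
Δv₂ = v_c2 − v_a = 970.8 m/s.
Total Δv = Δv₁ + Δv₂ = 2135 m/s = 2.135 km/s.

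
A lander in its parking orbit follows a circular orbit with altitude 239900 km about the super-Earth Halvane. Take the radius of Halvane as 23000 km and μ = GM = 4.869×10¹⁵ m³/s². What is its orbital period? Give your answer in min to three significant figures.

r = 23000 + 239900 = 262900 km = 2.6290×10⁸ m.
Kepler's third law: T = 2π√(r³/μ) = 2π√((2.629×10⁸)³ / 4.869×10¹⁵).
r³/μ = 3.732×10⁹ s², so T = 2π × 6.109×10⁴ = 3.838×10⁵ s.
Converting: 3.838×10⁵ s ÷ 60.00 = 6397 min.

T ≈ 6400 min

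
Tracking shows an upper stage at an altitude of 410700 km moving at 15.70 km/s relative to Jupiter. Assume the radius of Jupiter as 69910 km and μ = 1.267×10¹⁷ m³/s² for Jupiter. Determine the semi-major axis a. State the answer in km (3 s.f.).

r = 69910 + 410700 = 4.8061×10⁵ km = 4.806×10⁸ m.
Specific orbital energy ε = v²/2 − μ/r = (15700)²/2 − 1.267×10¹⁷/4.806×10⁸ = -1.404×10⁸ J/kg.
Since ε = −μ/(2a), a = −μ/(2ε) = 4.513×10⁸ m = 4.5128×10⁵ km.

a ≈ 4.51×10⁵ km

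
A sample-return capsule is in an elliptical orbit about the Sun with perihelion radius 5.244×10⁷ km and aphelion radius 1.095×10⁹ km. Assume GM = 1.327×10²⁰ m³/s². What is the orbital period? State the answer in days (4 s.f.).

Semi-major axis a = (r_p + r_a)/2 = (5.2440×10⁷ + 1.0950×10⁹)/2 = 5.7372×10⁸ km = 5.737×10¹¹ m.
By Kepler's third law T = 2π√(a³/μ) = 2π × 3.772×10⁷ = 2.370×10⁸ s.
= 2743 days.

T ≈ 2743 days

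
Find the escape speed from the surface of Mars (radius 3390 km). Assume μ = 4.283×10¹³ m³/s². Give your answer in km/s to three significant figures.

v_esc ≈ 5.03 km/s

r = R = 3.390×10⁶ m.
Escape speed v_esc = √(2μ/r) = √(2 × 4.283×10¹³ / 3.390×10⁶) = √(2.527×10⁷) = 5027 m/s.
= 5.027 km/s.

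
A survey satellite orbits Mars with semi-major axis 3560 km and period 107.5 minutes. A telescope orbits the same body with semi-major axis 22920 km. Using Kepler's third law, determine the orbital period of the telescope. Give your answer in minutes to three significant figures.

Kepler's third law: T² ∝ a³, so T₂ = T₁ (a₂/a₁)^(3/2).
a₂/a₁ = 6.438, (a₂/a₁)^(3/2) = 16.34.
T₂ = 107.5 × 16.34 = 1756 minutes.

T₂ ≈ 1760 minutes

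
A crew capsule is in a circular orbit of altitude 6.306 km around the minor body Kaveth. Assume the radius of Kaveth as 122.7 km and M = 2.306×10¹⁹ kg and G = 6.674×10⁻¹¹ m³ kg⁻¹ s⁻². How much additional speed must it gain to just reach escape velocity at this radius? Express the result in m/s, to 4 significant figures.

μ = GM = 6.674×10⁻¹¹ × 2.306×10¹⁹ = 1.539×10⁹ m³/s².
r = 122.7 + 6.306 = 129.01 km = 1.2901×10⁵ m.
Circular speed v_c = √(μ/r) = 109.2 m/s.
Escape speed v_esc = √(2μ/r) = √2 × v_c = 154.5 m/s.
Δv = v_esc − v_c = 45.24 m/s.

Δv ≈ 45.24 m/s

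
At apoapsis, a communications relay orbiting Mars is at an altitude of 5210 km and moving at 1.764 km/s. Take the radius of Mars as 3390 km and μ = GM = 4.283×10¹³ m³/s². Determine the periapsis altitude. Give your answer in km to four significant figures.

r_a = 3390 + 5210 = 8600.0 km = 8.600×10⁶ m.
Specific energy ε = v²/2 − μ/r = -3.424×10⁶ J/kg, so a = −μ/(2ε) = 6.254×10⁶ m.
The apsides satisfy r_p + r_a = 2a, so the periapsis radius is 2a − r_a = 3.907×10⁶ m = 3907.4 km.
Periapsis altitude = 3907.4 − 3390 = 517.36 km.

periapsis altitude ≈ 517.4 km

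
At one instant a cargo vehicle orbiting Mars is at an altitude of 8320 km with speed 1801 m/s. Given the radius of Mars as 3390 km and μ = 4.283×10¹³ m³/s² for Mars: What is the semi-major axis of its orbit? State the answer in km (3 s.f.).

a ≈ 10500 km

r = 3390 + 8320 = 11710 km = 1.171×10⁷ m.
Specific orbital energy ε = v²/2 − μ/r = (1801)²/2 − 4.283×10¹³/1.171×10⁷ = -2.036×10⁶ J/kg.
Since ε = −μ/(2a), a = −μ/(2ε) = 1.052×10⁷ m = 10519 km.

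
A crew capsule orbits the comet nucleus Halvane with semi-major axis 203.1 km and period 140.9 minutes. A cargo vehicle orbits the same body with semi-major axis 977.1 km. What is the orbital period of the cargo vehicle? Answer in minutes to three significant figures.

Kepler's third law: T² ∝ a³, so T₂ = T₁ (a₂/a₁)^(3/2).
a₂/a₁ = 4.811, (a₂/a₁)^(3/2) = 10.55.
T₂ = 140.9 × 10.55 = 1487 minutes.

T₂ ≈ 1490 minutes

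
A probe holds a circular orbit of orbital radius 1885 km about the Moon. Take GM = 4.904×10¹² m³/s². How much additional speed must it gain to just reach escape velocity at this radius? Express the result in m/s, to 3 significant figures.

r = 1885 km = 1.885×10⁶ m.
Circular speed v_c = √(μ/r) = 1613 m/s.
Escape speed v_esc = √(2μ/r) = √2 × v_c = 2281 m/s.
Δv = v_esc − v_c = 668.1 m/s.

Δv ≈ 668 m/s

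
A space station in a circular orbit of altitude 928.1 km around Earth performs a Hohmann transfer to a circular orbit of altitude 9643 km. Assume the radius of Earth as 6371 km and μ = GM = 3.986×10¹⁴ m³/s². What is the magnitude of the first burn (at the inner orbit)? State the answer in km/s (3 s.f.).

Δv ≈ 1.27 km/s

r₁ = 6371 + 928.1 = 7299.1 km = 7.2991×10⁶ m.
r₂ = 6371 + 9643 = 16014 km = 1.6014×10⁷ m.
Transfer ellipse a_t = (r₁ + r₂)/2 = 1.166×10⁷ m.
At r₁: circular v_c1 = √(μ/r₁) = 7390 m/s; transfer-perigee v_p = √[μ(2/r₁ − 1/a_t)] = 8662 m/s.
Δv₁ = v_p − v_c1 = 1272 m/s.
= 1.272 km/s.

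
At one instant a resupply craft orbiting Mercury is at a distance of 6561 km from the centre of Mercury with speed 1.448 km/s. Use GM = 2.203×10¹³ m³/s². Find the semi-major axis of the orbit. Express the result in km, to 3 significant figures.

r = 6.561×10⁶ m.
Vis-viva rearranged: 1/a = 2/r − v²/μ = 3.048×10⁻⁷ − 9.517×10⁻⁸ = 2.097×10⁻⁷ m⁻¹.
a = 4.770×10⁶ m = 4769.7 km.

a ≈ 4770 km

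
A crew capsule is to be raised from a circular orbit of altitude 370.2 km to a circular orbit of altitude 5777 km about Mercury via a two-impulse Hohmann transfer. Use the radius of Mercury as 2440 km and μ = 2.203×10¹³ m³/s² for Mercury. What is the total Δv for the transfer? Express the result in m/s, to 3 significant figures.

Δv_total ≈ 1090 m/s

r₁ = 2440 + 370.2 = 2810.2 km = 2.8102×10⁶ m.
r₂ = 2440 + 5777 = 8217.0 km = 8.2170×10⁶ m.
Transfer ellipse a_t = (r₁ + r₂)/2 = 5.514×10⁶ m.
At r₁: circular v_c1 = √(μ/r₁) = 2800 m/s; transfer-periherm v_p = √[μ(2/r₁ − 1/a_t)] = 3418 m/s.
Δv₁ = v_p − v_c1 = 618.2 m/s.
At r₂: circular v_c2 = √(μ/r₂) = 1637 m/s; transfer-apoherm v_a = √[μ(2/r₂ − 1/a_t)] = 1169 m/s.
Δv₂ = v_c2 − v_a = 468.4 m/s.
Total Δv = Δv₁ + Δv₂ = 1087 m/s.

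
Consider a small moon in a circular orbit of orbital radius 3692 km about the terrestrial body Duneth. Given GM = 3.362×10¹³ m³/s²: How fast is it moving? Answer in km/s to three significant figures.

r = 3692 km = 3.692×10⁶ m.
For a circular orbit v = √(μ/r) = √(3.362×10¹³ / 3.692×10⁶) = √(9.106×10⁶) = 3018 m/s.
That is 3.018 km/s.

v ≈ 3.02 km/s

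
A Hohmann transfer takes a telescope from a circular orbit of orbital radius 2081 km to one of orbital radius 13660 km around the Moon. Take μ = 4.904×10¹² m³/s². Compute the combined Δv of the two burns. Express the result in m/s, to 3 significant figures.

Δv_total ≈ 778 m/s

r₁ = 2081 km = 2.081×10⁶ m.
r₂ = 13660 km = 1.366×10⁷ m.
Transfer ellipse a_t = (r₁ + r₂)/2 = 7.870×10⁶ m.
At r₁: circular v_c1 = √(μ/r₁) = 1535 m/s; transfer-perilune v_p = √[μ(2/r₁ − 1/a_t)] = 2022 m/s.
Δv₁ = v_p − v_c1 = 487.3 m/s.
At r₂: circular v_c2 = √(μ/r₂) = 599.2 m/s; transfer-apolune v_a = √[μ(2/r₂ − 1/a_t)] = 308.1 m/s.
Δv₂ = v_c2 − v_a = 291.1 m/s.
Total Δv = Δv₁ + Δv₂ = 778.3 m/s.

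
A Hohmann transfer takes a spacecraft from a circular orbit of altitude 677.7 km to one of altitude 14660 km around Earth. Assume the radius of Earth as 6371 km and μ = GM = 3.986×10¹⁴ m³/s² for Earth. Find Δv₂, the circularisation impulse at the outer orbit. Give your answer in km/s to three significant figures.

Δv ≈ 1.27 km/s

r₁ = 6371 + 677.7 = 7048.7 km = 7.0487×10⁶ m.
r₂ = 6371 + 14660 = 21031 km = 2.1031×10⁷ m.
Transfer ellipse a_t = (r₁ + r₂)/2 = 1.404×10⁷ m.
At r₁: circular v_c1 = √(μ/r₁) = 7520 m/s; transfer-perigee v_p = √[μ(2/r₁ − 1/a_t)] = 9204 m/s.
At r₂: circular v_c2 = √(μ/r₂) = 4354 m/s; transfer-apogee v_a = √[μ(2/r₂ − 1/a_t)] = 3085 m/s.
Δv₂ = v_c2 − v_a = 1269 m/s.
= 1.269 km/s.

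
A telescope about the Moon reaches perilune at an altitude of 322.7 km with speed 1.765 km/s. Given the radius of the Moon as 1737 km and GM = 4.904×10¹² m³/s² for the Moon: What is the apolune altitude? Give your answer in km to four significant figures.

r_p = 1737 + 322.7 = 2059.7 km = 2.060×10⁶ m.
Specific energy ε = v²/2 − μ/r = -8.233×10⁵ J/kg, so a = −μ/(2ε) = 2.978×10⁶ m.
The apsides satisfy r_p + r_a = 2a, so the apolune radius is 2a − r_p = 3.897×10⁶ m = 3896.7 km.
Apolune altitude = 3896.7 − 1737 = 2159.7 km.

apolune altitude ≈ 2160 km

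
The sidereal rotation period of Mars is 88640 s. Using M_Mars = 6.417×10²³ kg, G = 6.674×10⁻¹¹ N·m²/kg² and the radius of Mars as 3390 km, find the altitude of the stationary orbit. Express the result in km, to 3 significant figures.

h_sync ≈ 17000 km

μ = GM = 6.674×10⁻¹¹ × 6.417×10²³ = 4.283×10¹³ m³/s².
A synchronous orbit has period T, so by Kepler's third law a = (μT²/4π²)^(1/3).
μT²/4π² = 4.283×10¹³ × (8.864×10⁴)² / 39.48 = 8.524×10²¹ m³.
a = 2.043×10⁷ m = 20427 km.
Altitude h = a − R = 20427 − 3390 = 17037 km.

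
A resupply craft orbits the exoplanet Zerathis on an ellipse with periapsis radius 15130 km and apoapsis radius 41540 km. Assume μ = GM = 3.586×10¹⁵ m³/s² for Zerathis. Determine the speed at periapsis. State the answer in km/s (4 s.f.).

v ≈ 18.64 km/s

Semi-major axis a = (r_p + r_a)/2 = 28335 km = 2.834×10⁷ m.
Vis-viva: v² = μ(2/r − 1/a) = 3.586×10¹⁵ × (1.322×10⁻⁷ − 3.529×10⁻⁸) = 3.475×10⁸ m²/s².
v = 18640 m/s = 18.64 km/s.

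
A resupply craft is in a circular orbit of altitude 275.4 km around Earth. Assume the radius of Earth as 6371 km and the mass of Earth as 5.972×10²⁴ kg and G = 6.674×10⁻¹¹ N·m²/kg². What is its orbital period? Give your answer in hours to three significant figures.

T ≈ 1.50 hours

μ = GM = 6.674×10⁻¹¹ × 5.972×10²⁴ = 3.986×10¹⁴ m³/s².
r = 6371 + 275.4 = 6646.4 km = 6.6464×10⁶ m.
Kepler's third law: T = 2π√(r³/μ) = 2π√((6.646×10⁶)³ / 3.986×10¹⁴).
r³/μ = 7.366×10⁵ s², so T = 2π × 8.583×10² = 5.393×10³ s.
Converting: 5.393×10³ s ÷ 3600 = 1.498 hours.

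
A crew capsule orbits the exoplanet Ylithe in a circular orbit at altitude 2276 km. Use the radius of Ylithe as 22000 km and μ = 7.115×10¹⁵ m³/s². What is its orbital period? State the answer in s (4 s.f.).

T ≈ 8910 s

r = 22000 + 2276 = 24276 km = 2.4276×10⁷ m.
Kepler's third law: T = 2π√(r³/μ) = 2π√((2.428×10⁷)³ / 7.115×10¹⁵).
r³/μ = 2.011×10⁶ s², so T = 2π × 1.418×10³ = 8.910×10³ s.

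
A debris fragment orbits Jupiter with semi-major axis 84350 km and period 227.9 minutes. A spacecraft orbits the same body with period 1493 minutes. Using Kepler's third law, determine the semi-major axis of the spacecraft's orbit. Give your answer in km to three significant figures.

Kepler's third law: a³ ∝ T², so a₂ = a₁ (T₂/T₁)^(2/3).
T₂/T₁ = 6.551, (T₂/T₁)^(2/3) = 3.501.
a₂ = 84350 × 3.501 = 2.953×10⁵ km.

a₂ ≈ 2.95×10⁵ km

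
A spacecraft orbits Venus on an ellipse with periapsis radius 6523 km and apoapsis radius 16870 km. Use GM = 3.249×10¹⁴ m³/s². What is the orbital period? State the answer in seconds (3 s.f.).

T ≈ 13900 seconds

Semi-major axis a = (r_p + r_a)/2 = (6523.0 + 16870)/2 = 11696 km = 1.170×10⁷ m.
By Kepler's third law T = 2π√(a³/μ) = 2π × 2.219×10³ = 1.394×10⁴ s.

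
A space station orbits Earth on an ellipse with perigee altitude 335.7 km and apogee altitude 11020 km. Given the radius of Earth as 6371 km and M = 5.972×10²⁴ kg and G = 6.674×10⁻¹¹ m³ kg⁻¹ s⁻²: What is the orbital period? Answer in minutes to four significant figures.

μ = GM = 6.674×10⁻¹¹ × 5.972×10²⁴ = 3.986×10¹⁴ m³/s².
r_p = 6371 + 335.7 = 6706.7 km = 6.7067×10⁶ m.
r_a = 6371 + 11020 = 17391 km = 1.7391×10⁷ m.
Semi-major axis a = (r_p + r_a)/2 = (6706.7 + 17391)/2 = 12049 km = 1.205×10⁷ m.
By Kepler's third law T = 2π√(a³/μ) = 2π × 2.095×10³ = 1.316×10⁴ s.
= 219.4 minutes.

T ≈ 219.4 minutes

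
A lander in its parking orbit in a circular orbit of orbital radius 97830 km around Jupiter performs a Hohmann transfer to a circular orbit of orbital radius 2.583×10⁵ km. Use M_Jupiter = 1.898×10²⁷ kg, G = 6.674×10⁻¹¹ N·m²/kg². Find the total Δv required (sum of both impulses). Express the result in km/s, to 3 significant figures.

μ = GM = 6.674×10⁻¹¹ × 1.898×10²⁷ = 1.267×10¹⁷ m³/s².
r₁ = 97830 km = 9.783×10⁷ m.
r₂ = 2.583×10⁵ km = 2.583×10⁸ m.
Transfer ellipse a_t = (r₁ + r₂)/2 = 1.781×10⁸ m.
At r₁: circular v_c1 = √(μ/r₁) = 35980 m/s; transfer-perijove v_p = √[μ(2/r₁ − 1/a_t)] = 43340 m/s.
Δv₁ = v_p − v_c1 = 7355 m/s.
At r₂: circular v_c2 = √(μ/r₂) = 22150 m/s; transfer-apojove v_a = √[μ(2/r₂ − 1/a_t)] = 16410 m/s.
Δv₂ = v_c2 − v_a = 5731 m/s.
Total Δv = Δv₁ + Δv₂ = 13090 m/s = 13.09 km/s.

Δv_total ≈ 13.1 km/s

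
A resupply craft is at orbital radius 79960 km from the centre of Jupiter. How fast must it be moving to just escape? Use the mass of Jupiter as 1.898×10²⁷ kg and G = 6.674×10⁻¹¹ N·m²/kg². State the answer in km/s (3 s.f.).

μ = GM = 6.674×10⁻¹¹ × 1.898×10²⁷ = 1.267×10¹⁷ m³/s².
r = 79960 km = 7.996×10⁷ m.
Escape speed v_esc = √(2μ/r) = √(2 × 1.267×10¹⁷ / 7.996×10⁷) = √(3.168×10⁹) = 56290 m/s.
= 56.29 km/s.

v_esc ≈ 56.3 km/s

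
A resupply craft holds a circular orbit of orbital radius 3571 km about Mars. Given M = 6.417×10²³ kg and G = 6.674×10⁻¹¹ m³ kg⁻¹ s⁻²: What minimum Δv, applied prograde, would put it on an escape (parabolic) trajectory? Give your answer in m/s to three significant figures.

μ = GM = 6.674×10⁻¹¹ × 6.417×10²³ = 4.283×10¹³ m³/s².
r = 3571 km = 3.571×10⁶ m.
Circular speed v_c = √(μ/r) = 3463 m/s.
Escape speed v_esc = √(2μ/r) = √2 × v_c = 4898 m/s.
Δv = v_esc − v_c = 1434 m/s.

Δv ≈ 1430 m/s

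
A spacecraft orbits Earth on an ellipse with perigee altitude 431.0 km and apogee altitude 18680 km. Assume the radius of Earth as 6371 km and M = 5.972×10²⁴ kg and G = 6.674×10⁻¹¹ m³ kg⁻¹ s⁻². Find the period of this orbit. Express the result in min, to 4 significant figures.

T ≈ 333.4 min

μ = GM = 6.674×10⁻¹¹ × 5.972×10²⁴ = 3.986×10¹⁴ m³/s².
r_p = 6371 + 431.0 = 6802.0 km = 6.8020×10⁶ m.
r_a = 6371 + 18680 = 25051 km = 2.5051×10⁷ m.
Semi-major axis a = (r_p + r_a)/2 = (6802.0 + 25051)/2 = 15926 km = 1.593×10⁷ m.
By Kepler's third law T = 2π√(a³/μ) = 2π × 3.184×10³ = 2.000×10⁴ s.
= 333.4 min.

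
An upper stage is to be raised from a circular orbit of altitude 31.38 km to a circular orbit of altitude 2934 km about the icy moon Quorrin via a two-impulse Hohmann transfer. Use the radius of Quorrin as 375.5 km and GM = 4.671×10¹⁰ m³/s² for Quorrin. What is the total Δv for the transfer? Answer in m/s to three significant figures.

Δv_total ≈ 177 m/s

r₁ = 375.5 + 31.38 = 406.88 km = 4.0688×10⁵ m.
r₂ = 375.5 + 2934 = 3309.5 km = 3.3095×10⁶ m.
Transfer ellipse a_t = (r₁ + r₂)/2 = 1.858×10⁶ m.
At r₁: circular v_c1 = √(μ/r₁) = 338.8 m/s; transfer-periapsis v_p = √[μ(2/r₁ − 1/a_t)] = 452.2 m/s.
Δv₁ = v_p − v_c1 = 113.4 m/s.
At r₂: circular v_c2 = √(μ/r₂) = 118.8 m/s; transfer-apoapsis v_a = √[μ(2/r₂ − 1/a_t)] = 55.59 m/s.
Δv₂ = v_c2 − v_a = 63.21 m/s.
Total Δv = Δv₁ + Δv₂ = 176.6 m/s.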